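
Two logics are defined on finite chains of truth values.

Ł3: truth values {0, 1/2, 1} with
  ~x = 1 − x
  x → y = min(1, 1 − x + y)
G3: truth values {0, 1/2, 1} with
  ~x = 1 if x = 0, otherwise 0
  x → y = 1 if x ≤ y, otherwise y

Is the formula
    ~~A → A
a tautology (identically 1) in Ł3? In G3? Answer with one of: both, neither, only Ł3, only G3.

In Ł3: every assignment gives 1 — tautology.
In G3: at A = 1/2 the value is 1/2 — not a tautology.

only Ł3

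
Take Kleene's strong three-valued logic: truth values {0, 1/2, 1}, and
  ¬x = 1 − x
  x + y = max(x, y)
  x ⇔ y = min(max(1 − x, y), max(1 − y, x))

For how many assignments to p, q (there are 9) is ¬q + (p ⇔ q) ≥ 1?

4

p = 0, q = 0 ↦ 1  ≥
p = 0, q = 1/2 ↦ 1/2  <
p = 0, q = 1 ↦ 0  <
p = 1/2, q = 0 ↦ 1  ≥
p = 1/2, q = 1/2 ↦ 1/2  <
p = 1/2, q = 1 ↦ 1/2  <
p = 1, q = 0 ↦ 1  ≥
p = 1, q = 1/2 ↦ 1/2  <
p = 1, q = 1 ↦ 1  ≥
So 4 of the 9 assignments meet the threshold.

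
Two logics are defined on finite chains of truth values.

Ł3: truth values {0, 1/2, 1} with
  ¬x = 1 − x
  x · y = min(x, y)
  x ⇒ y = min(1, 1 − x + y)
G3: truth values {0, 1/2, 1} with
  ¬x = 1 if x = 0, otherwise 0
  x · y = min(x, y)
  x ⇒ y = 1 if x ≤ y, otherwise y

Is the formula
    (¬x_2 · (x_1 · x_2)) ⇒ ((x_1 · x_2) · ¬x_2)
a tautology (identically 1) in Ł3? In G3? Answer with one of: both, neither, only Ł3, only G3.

In Ł3: every assignment gives 1 — tautology.
In G3: every assignment gives 1 — tautology.

both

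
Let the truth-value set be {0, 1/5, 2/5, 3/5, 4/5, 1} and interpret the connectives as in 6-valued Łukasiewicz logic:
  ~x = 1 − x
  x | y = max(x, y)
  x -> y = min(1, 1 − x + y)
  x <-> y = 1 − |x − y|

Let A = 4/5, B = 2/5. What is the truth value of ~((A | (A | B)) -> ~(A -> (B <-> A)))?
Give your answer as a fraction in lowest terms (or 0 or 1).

3/5

A | B = 4/5 | 2/5 = 4/5
A | (A | B) = 4/5 | 4/5 = 4/5
B <-> A = 2/5 <-> 4/5 = 3/5
A -> (B <-> A) = 4/5 -> 3/5 = 4/5
~(A -> (B <-> A)) = ~4/5 = 1/5
(A | (A | B)) -> ~(A -> (B <-> A)) = 4/5 -> 1/5 = 2/5
~((A | (A | B)) -> ~(A -> (B <-> A))) = ~2/5 = 3/5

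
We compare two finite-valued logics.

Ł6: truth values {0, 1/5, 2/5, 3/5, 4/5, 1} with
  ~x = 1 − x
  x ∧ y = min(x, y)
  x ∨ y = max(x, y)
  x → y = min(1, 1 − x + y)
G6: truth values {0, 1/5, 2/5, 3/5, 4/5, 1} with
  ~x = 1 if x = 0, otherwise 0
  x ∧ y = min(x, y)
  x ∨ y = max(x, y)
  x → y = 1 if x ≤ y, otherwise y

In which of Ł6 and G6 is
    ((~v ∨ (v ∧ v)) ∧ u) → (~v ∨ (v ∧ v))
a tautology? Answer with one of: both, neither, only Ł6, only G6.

In Ł6: every assignment gives 1 — tautology.
In G6: every assignment gives 1 — tautology.

both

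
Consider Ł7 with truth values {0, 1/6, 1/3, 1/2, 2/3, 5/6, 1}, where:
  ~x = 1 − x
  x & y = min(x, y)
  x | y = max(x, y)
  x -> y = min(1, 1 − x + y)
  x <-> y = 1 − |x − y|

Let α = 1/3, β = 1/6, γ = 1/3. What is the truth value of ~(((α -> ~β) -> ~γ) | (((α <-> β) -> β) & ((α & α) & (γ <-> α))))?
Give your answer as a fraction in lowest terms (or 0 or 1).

~β = ~1/6 = 5/6
α -> ~β = 1/3 -> 5/6 = 1
~γ = ~1/3 = 2/3
(α -> ~β) -> ~γ = 1 -> 2/3 = 2/3
α <-> β = 1/3 <-> 1/6 = 5/6
(α <-> β) -> β = 5/6 -> 1/6 = 1/3
α & α = 1/3 & 1/3 = 1/3
γ <-> α = 1/3 <-> 1/3 = 1
(α & α) & (γ <-> α) = 1/3 & 1 = 1/3
((α <-> β) -> β) & ((α & α) & (γ <-> α)) = 1/3 & 1/3 = 1/3
((α -> ~β) -> ~γ) | (((α <-> β) -> β) & ((α & α) & (γ <-> α))) = 2/3 | 1/3 = 2/3
~(((α -> ~β) -> ~γ) | (((α <-> β) -> β) & ((α & α) & (γ <-> α)))) = ~2/3 = 1/3

1/3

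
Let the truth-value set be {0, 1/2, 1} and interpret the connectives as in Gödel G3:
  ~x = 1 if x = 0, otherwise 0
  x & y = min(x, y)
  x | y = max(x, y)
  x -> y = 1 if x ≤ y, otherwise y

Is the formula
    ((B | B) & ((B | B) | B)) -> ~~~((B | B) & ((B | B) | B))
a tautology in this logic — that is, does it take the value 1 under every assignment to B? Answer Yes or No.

Counterexample: take B = 1/2.
B | B = 1/2 | 1/2 = 1/2
B | B = 1/2 | 1/2 = 1/2
(B | B) | B = 1/2 | 1/2 = 1/2
(B | B) & ((B | B) | B) = 1/2 & 1/2 = 1/2
B | B = 1/2 | 1/2 = 1/2
B | B = 1/2 | 1/2 = 1/2
(B | B) | B = 1/2 | 1/2 = 1/2
(B | B) & ((B | B) | B) = 1/2 & 1/2 = 1/2
~((B | B) & ((B | B) | B)) = ~1/2 = 0
~~((B | B) & ((B | B) | B)) = ~0 = 1
~~~((B | B) & ((B | B) | B)) = ~1 = 0
((B | B) & ((B | B) | B)) -> ~~~((B | B) & ((B | B) | B)) = 1/2 -> 0 = 0
This gives 0 ≠ 1.

No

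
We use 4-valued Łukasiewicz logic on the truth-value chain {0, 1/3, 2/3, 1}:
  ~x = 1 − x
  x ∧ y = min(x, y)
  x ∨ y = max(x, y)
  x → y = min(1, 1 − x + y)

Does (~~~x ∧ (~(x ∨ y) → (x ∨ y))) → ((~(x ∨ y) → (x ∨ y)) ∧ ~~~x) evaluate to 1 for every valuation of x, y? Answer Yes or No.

x = 0, y = 0 ↦ 1
x = 0, y = 1/3 ↦ 1
x = 0, y = 2/3 ↦ 1
x = 0, y = 1 ↦ 1
x = 1/3, y = 0 ↦ 1
x = 1/3, y = 1/3 ↦ 1
x = 1/3, y = 2/3 ↦ 1
x = 1/3, y = 1 ↦ 1
x = 2/3, y = 0 ↦ 1
x = 2/3, y = 1/3 ↦ 1
x = 2/3, y = 2/3 ↦ 1
x = 2/3, y = 1 ↦ 1
x = 1, y = 0 ↦ 1
x = 1, y = 1/3 ↦ 1
x = 1, y = 2/3 ↦ 1
x = 1, y = 1 ↦ 1
Every assignment gives a value ≥ 1.

Yes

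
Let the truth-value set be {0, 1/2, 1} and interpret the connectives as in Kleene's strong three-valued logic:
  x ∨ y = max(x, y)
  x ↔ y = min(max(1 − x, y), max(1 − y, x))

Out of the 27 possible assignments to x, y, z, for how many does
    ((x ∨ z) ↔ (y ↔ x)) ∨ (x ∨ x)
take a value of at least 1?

11

value 1: 11 assignments (counts)
value 1/2: 14 assignments
value 0: 2 assignments
So 11 of the 27 assignments meet the threshold.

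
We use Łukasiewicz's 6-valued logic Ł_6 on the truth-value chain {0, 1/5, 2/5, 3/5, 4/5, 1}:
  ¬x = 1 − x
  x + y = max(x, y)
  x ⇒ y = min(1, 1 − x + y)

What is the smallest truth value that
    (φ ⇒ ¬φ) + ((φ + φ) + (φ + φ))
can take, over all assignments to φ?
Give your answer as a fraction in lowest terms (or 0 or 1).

Take φ = 3/5:
¬φ = ¬3/5 = 2/5
φ ⇒ ¬φ = 3/5 ⇒ 2/5 = 4/5
φ + φ = 3/5 + 3/5 = 3/5
φ + φ = 3/5 + 3/5 = 3/5
(φ + φ) + (φ + φ) = 3/5 + 3/5 = 3/5
(φ ⇒ ¬φ) + ((φ + φ) + (φ + φ)) = 4/5 + 3/5 = 4/5
No assignment yields a value below 4/5, so this is the minimum.

4/5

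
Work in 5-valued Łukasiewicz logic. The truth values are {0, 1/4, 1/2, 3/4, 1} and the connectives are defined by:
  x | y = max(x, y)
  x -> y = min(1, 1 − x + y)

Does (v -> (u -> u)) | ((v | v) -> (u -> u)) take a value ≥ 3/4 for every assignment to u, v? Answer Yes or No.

Yes

At u = 1/2, v = 3/4, for instance:
u -> u = 1/2 -> 1/2 = 1
v -> (u -> u) = 3/4 -> 1 = 1
v | v = 3/4 | 3/4 = 3/4
u -> u = 1/2 -> 1/2 = 1
(v | v) -> (u -> u) = 3/4 -> 1 = 1
(v -> (u -> u)) | ((v | v) -> (u -> u)) = 1 | 1 = 1
and checking the remaining 24 assignments likewise gives ≥ 3/4 in every case.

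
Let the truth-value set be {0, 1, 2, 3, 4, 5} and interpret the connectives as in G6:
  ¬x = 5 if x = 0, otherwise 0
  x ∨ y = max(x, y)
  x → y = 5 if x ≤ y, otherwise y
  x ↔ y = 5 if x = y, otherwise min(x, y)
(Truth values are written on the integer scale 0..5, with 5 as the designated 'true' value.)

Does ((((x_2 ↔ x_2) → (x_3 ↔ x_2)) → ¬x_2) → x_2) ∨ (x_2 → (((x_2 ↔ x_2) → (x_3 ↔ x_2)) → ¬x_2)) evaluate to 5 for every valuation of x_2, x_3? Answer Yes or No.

At x_2 = 2, x_3 = 3, for instance:
x_2 ↔ x_2 = 2 ↔ 2 = 5
x_3 ↔ x_2 = 3 ↔ 2 = 2
(x_2 ↔ x_2) → (x_3 ↔ x_2) = 5 → 2 = 2
¬x_2 = ¬2 = 0
((x_2 ↔ x_2) → (x_3 ↔ x_2)) → ¬x_2 = 2 → 0 = 0
(((x_2 ↔ x_2) → (x_3 ↔ x_2)) → ¬x_2) → x_2 = 0 → 2 = 5
x_2 → (((x_2 ↔ x_2) → (x_3 ↔ x_2)) → ¬x_2) = 2 → 0 = 0
((((x_2 ↔ x_2) → (x_3 ↔ x_2)) → ¬x_2) → x_2) ∨ (x_2 → (((x_2 ↔ x_2) → (x_3 ↔ x_2)) → ¬x_2)) = 5 ∨ 0 = 5
and checking the remaining 35 assignments likewise gives ≥ 5 in every case.

Yes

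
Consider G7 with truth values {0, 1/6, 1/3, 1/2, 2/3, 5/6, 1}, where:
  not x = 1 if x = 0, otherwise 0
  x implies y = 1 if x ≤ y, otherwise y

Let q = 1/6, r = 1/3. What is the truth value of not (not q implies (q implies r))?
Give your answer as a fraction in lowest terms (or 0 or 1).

not q = not 1/6 = 0
q implies r = 1/6 implies 1/3 = 1
not q implies (q implies r) = 0 implies 1 = 1
not (not q implies (q implies r)) = not 1 = 0

0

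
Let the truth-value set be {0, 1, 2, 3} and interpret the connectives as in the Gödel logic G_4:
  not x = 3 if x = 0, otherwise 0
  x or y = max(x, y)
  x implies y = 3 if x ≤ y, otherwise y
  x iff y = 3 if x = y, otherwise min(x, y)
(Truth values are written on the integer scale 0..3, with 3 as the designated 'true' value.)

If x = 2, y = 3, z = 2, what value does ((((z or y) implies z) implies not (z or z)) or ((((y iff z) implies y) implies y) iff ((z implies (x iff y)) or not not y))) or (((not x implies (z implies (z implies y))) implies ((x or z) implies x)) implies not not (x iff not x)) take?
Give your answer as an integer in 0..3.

z or y = 2 or 3 = 3
(z or y) implies z = 3 implies 2 = 2
z or z = 2 or 2 = 2
not (z or z) = not 2 = 0
((z or y) implies z) implies not (z or z) = 2 implies 0 = 0
y iff z = 3 iff 2 = 2
(y iff z) implies y = 2 implies 3 = 3
((y iff z) implies y) implies y = 3 implies 3 = 3
x iff y = 2 iff 3 = 2
z implies (x iff y) = 2 implies 2 = 3
not y = not 3 = 0
not not y = not 0 = 3
(z implies (x iff y)) or not not y = 3 or 3 = 3
(((y iff z) implies y) implies y) iff ((z implies (x iff y)) or not not y) = 3 iff 3 = 3
(((z or y) implies z) implies not (z or z)) or ((((y iff z) implies y) implies y) iff ((z implies (x iff y)) or not not y)) = 0 or 3 = 3
not x = not 2 = 0
z implies y = 2 implies 3 = 3
z implies (z implies y) = 2 implies 3 = 3
not x implies (z implies (z implies y)) = 0 implies 3 = 3
x or z = 2 or 2 = 2
(x or z) implies x = 2 implies 2 = 3
(not x implies (z implies (z implies y))) implies ((x or z) implies x) = 3 implies 3 = 3
not x = not 2 = 0
x iff not x = 2 iff 0 = 0
not (x iff not x) = not 0 = 3
not not (x iff not x) = not 3 = 0
((not x implies (z implies (z implies y))) implies ((x or z) implies x)) implies not not (x iff not x) = 3 implies 0 = 0
((((z or y) implies z) implies not (z or z)) or ((((y iff z) implies y) implies y) iff ((z implies (x iff y)) or not not y))) or (((not x implies (z implies (z implies y))) implies ((x or z) implies x)) implies not not (x iff not x)) = 3 or 0 = 3

3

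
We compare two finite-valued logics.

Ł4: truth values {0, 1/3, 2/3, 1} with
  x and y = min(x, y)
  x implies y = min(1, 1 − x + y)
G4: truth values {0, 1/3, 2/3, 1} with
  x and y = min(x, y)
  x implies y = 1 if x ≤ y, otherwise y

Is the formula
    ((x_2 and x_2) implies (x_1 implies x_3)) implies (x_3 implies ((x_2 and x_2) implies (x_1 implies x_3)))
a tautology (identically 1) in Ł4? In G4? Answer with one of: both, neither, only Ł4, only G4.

In Ł4: every assignment gives 1 — tautology.
In G4: every assignment gives 1 — tautology.

both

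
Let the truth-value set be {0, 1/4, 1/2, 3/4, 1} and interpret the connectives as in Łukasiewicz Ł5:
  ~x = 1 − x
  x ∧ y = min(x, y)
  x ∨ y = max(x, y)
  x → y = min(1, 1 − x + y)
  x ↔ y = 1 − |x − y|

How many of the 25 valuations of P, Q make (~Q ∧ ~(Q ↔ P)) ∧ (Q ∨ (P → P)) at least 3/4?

3

value 1: 1 assignment (counts)
value 3/4: 2 assignments (counts)
value 1/2: 4 assignments
value 1/4: 9 assignments
value 0: 9 assignments
So 3 of the 25 assignments meet the threshold.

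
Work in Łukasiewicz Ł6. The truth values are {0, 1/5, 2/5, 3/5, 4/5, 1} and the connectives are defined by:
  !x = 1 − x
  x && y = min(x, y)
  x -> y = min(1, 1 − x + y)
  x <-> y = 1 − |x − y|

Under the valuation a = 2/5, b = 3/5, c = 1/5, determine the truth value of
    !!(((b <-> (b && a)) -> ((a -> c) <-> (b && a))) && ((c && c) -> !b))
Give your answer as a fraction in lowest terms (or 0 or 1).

4/5

b && a = 3/5 && 2/5 = 2/5
b <-> (b && a) = 3/5 <-> 2/5 = 4/5
a -> c = 2/5 -> 1/5 = 4/5
b && a = 3/5 && 2/5 = 2/5
(a -> c) <-> (b && a) = 4/5 <-> 2/5 = 3/5
(b <-> (b && a)) -> ((a -> c) <-> (b && a)) = 4/5 -> 3/5 = 4/5
c && c = 1/5 && 1/5 = 1/5
!b = !3/5 = 2/5
(c && c) -> !b = 1/5 -> 2/5 = 1
((b <-> (b && a)) -> ((a -> c) <-> (b && a))) && ((c && c) -> !b) = 4/5 && 1 = 4/5
!(((b <-> (b && a)) -> ((a -> c) <-> (b && a))) && ((c && c) -> !b)) = !4/5 = 1/5
!!(((b <-> (b && a)) -> ((a -> c) <-> (b && a))) && ((c && c) -> !b)) = !1/5 = 4/5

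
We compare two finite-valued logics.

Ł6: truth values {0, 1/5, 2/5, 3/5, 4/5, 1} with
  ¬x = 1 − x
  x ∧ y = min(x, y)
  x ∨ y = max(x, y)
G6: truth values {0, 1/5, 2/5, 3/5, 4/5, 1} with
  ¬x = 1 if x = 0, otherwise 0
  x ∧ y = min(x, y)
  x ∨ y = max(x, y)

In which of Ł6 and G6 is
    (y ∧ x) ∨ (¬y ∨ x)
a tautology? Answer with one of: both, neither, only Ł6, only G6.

neither

In Ł6: at x = 0, y = 1/5 the value is 4/5 — not a tautology.
In G6: at x = 0, y = 1/5 the value is 0 — not a tautology.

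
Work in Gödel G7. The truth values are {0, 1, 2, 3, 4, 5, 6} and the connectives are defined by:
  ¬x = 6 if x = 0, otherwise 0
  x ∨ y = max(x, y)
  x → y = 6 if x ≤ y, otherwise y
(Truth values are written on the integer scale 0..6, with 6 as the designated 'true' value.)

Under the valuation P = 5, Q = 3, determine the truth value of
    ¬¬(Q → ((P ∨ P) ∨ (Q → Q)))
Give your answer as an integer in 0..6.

6

P ∨ P = 5 ∨ 5 = 5
Q → Q = 3 → 3 = 6
(P ∨ P) ∨ (Q → Q) = 5 ∨ 6 = 6
Q → ((P ∨ P) ∨ (Q → Q)) = 3 → 6 = 6
¬(Q → ((P ∨ P) ∨ (Q → Q))) = ¬6 = 0
¬¬(Q → ((P ∨ P) ∨ (Q → Q))) = ¬0 = 6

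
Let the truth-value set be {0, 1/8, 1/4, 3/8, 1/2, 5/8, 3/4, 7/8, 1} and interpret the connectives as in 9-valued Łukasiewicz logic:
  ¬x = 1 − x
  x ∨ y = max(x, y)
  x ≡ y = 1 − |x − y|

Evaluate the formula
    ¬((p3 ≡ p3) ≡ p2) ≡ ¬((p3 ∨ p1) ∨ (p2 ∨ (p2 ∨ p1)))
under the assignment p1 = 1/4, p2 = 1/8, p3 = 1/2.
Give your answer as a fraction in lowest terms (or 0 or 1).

5/8

p3 ≡ p3 = 1/2 ≡ 1/2 = 1
(p3 ≡ p3) ≡ p2 = 1 ≡ 1/8 = 1/8
¬((p3 ≡ p3) ≡ p2) = ¬1/8 = 7/8
p3 ∨ p1 = 1/2 ∨ 1/4 = 1/2
p2 ∨ p1 = 1/8 ∨ 1/4 = 1/4
p2 ∨ (p2 ∨ p1) = 1/8 ∨ 1/4 = 1/4
(p3 ∨ p1) ∨ (p2 ∨ (p2 ∨ p1)) = 1/2 ∨ 1/4 = 1/2
¬((p3 ∨ p1) ∨ (p2 ∨ (p2 ∨ p1))) = ¬1/2 = 1/2
¬((p3 ≡ p3) ≡ p2) ≡ ¬((p3 ∨ p1) ∨ (p2 ∨ (p2 ∨ p1))) = 7/8 ≡ 1/2 = 5/8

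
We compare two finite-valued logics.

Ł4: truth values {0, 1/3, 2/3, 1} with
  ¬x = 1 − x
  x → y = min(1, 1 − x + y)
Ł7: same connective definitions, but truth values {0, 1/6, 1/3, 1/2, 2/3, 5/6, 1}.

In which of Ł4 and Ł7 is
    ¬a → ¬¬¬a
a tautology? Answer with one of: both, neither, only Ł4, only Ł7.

both

In Ł4: every assignment gives 1 — tautology.
In Ł7: every assignment gives 1 — tautology.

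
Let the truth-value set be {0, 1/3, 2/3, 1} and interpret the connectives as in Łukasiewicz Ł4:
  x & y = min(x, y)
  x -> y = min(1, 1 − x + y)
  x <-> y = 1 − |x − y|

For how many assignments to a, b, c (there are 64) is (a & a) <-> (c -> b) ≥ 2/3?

37

value 1: 16 assignments (counts)
value 2/3: 21 assignments (counts)
value 1/3: 16 assignments
value 0: 11 assignments
So 37 of the 64 assignments meet the threshold.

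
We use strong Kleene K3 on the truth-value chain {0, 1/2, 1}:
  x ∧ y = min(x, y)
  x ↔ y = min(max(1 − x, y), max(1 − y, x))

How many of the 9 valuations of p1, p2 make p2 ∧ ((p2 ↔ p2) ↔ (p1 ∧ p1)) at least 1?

p1 = 0, p2 = 0 ↦ 0  <
p1 = 0, p2 = 1/2 ↦ 1/2  <
p1 = 0, p2 = 1 ↦ 0  <
p1 = 1/2, p2 = 0 ↦ 0  <
p1 = 1/2, p2 = 1/2 ↦ 1/2  <
p1 = 1/2, p2 = 1 ↦ 1/2  <
p1 = 1, p2 = 0 ↦ 0  <
p1 = 1, p2 = 1/2 ↦ 1/2  <
p1 = 1, p2 = 1 ↦ 1  ≥
So 1 of the 9 assignments meets the threshold.

1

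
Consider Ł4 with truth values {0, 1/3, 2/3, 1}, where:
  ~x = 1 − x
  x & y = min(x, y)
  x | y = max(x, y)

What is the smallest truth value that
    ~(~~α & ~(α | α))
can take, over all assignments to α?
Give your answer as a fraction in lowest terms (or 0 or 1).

2/3

Take α = 1/3:
~α = ~1/3 = 2/3
~~α = ~2/3 = 1/3
α | α = 1/3 | 1/3 = 1/3
~(α | α) = ~1/3 = 2/3
~~α & ~(α | α) = 1/3 & 2/3 = 1/3
~(~~α & ~(α | α)) = ~1/3 = 2/3
No assignment yields a value below 2/3, so this is the minimum.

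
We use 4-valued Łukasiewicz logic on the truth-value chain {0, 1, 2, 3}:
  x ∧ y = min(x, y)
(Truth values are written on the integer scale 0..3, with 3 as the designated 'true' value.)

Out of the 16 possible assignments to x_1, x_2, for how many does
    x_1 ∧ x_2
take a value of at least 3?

x_1 = 0, x_2 = 0 ↦ 0  <
x_1 = 0, x_2 = 1 ↦ 0  <
x_1 = 0, x_2 = 2 ↦ 0  <
x_1 = 0, x_2 = 3 ↦ 0  <
x_1 = 1, x_2 = 0 ↦ 0  <
x_1 = 1, x_2 = 1 ↦ 1  <
x_1 = 1, x_2 = 2 ↦ 1  <
x_1 = 1, x_2 = 3 ↦ 1  <
x_1 = 2, x_2 = 0 ↦ 0  <
x_1 = 2, x_2 = 1 ↦ 1  <
x_1 = 2, x_2 = 2 ↦ 2  <
x_1 = 2, x_2 = 3 ↦ 2  <
x_1 = 3, x_2 = 0 ↦ 0  <
x_1 = 3, x_2 = 1 ↦ 1  <
x_1 = 3, x_2 = 2 ↦ 2  <
x_1 = 3, x_2 = 3 ↦ 3  ≥
So 1 of the 16 assignments meets the threshold.

1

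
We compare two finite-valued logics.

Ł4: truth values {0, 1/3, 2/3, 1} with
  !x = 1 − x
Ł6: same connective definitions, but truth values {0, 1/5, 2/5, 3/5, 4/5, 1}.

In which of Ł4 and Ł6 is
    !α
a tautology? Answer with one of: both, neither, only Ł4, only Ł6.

In Ł4: at α = 1/3 the value is 2/3 — not a tautology.
In Ł6: at α = 1/5 the value is 4/5 — not a tautology.

neither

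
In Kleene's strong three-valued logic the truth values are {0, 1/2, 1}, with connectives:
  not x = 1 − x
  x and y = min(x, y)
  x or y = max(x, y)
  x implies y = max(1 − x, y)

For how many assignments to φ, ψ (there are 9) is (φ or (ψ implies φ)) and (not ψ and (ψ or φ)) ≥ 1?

1

φ = 0, ψ = 0 ↦ 0  <
φ = 0, ψ = 1/2 ↦ 1/2  <
φ = 0, ψ = 1 ↦ 0  <
φ = 1/2, ψ = 0 ↦ 1/2  <
φ = 1/2, ψ = 1/2 ↦ 1/2  <
φ = 1/2, ψ = 1 ↦ 0  <
φ = 1, ψ = 0 ↦ 1  ≥
φ = 1, ψ = 1/2 ↦ 1/2  <
φ = 1, ψ = 1 ↦ 0  <
So 1 of the 9 assignments meets the threshold.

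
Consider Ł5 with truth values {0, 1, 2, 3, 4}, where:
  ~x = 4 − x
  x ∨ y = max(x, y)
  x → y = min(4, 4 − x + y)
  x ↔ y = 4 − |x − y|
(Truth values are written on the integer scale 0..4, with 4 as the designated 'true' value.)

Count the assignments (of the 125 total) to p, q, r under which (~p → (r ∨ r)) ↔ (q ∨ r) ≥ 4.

51

value 4: 51 assignments (counts)
value 3: 41 assignments
value 2: 22 assignments
value 1: 9 assignments
value 0: 2 assignments
So 51 of the 125 assignments meet the threshold.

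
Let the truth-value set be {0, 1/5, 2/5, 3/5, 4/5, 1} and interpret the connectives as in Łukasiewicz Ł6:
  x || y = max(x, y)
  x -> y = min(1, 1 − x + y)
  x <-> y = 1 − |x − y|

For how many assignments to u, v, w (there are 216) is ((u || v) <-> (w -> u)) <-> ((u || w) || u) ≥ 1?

132

value 1: 132 assignments (counts)
value 4/5: 38 assignments
value 3/5: 24 assignments
value 2/5: 14 assignments
value 1/5: 6 assignments
value 0: 2 assignments
So 132 of the 216 assignments meet the threshold.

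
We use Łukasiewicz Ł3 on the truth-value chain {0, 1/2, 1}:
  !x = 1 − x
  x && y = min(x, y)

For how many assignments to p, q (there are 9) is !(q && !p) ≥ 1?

p = 0, q = 0 ↦ 1  ≥
p = 0, q = 1/2 ↦ 1/2  <
p = 0, q = 1 ↦ 0  <
p = 1/2, q = 0 ↦ 1  ≥
p = 1/2, q = 1/2 ↦ 1/2  <
p = 1/2, q = 1 ↦ 1/2  <
p = 1, q = 0 ↦ 1  ≥
p = 1, q = 1/2 ↦ 1  ≥
p = 1, q = 1 ↦ 1  ≥
So 5 of the 9 assignments meet the threshold.

5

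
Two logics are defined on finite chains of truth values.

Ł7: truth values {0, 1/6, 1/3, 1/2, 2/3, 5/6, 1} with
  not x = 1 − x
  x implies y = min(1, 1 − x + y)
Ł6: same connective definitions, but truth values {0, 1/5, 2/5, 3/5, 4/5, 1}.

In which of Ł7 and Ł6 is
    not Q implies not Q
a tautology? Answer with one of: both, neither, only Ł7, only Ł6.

In Ł7: every assignment gives 1 — tautology.
In Ł6: every assignment gives 1 — tautology.

both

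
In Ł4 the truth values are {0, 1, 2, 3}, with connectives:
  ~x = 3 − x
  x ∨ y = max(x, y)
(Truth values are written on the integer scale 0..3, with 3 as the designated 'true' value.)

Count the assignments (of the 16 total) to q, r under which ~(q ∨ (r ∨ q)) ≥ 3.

1

q = 0, r = 0 ↦ 3  ≥
q = 0, r = 1 ↦ 2  <
q = 0, r = 2 ↦ 1  <
q = 0, r = 3 ↦ 0  <
q = 1, r = 0 ↦ 2  <
q = 1, r = 1 ↦ 2  <
q = 1, r = 2 ↦ 1  <
q = 1, r = 3 ↦ 0  <
q = 2, r = 0 ↦ 1  <
q = 2, r = 1 ↦ 1  <
q = 2, r = 2 ↦ 1  <
q = 2, r = 3 ↦ 0  <
q = 3, r = 0 ↦ 0  <
q = 3, r = 1 ↦ 0  <
q = 3, r = 2 ↦ 0  <
q = 3, r = 3 ↦ 0  <
So 1 of the 16 assignments meets the threshold.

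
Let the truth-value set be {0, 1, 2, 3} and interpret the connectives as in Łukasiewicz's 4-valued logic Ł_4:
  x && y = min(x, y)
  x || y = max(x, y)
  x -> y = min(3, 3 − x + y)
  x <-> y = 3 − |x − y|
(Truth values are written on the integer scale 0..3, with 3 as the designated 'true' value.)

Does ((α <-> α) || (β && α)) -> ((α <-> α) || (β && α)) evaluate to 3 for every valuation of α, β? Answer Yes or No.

Yes

α = 0, β = 0 ↦ 3
α = 0, β = 1 ↦ 3
α = 0, β = 2 ↦ 3
α = 0, β = 3 ↦ 3
α = 1, β = 0 ↦ 3
α = 1, β = 1 ↦ 3
α = 1, β = 2 ↦ 3
α = 1, β = 3 ↦ 3
α = 2, β = 0 ↦ 3
α = 2, β = 1 ↦ 3
α = 2, β = 2 ↦ 3
α = 2, β = 3 ↦ 3
α = 3, β = 0 ↦ 3
α = 3, β = 1 ↦ 3
α = 3, β = 2 ↦ 3
α = 3, β = 3 ↦ 3
Every assignment gives a value ≥ 3.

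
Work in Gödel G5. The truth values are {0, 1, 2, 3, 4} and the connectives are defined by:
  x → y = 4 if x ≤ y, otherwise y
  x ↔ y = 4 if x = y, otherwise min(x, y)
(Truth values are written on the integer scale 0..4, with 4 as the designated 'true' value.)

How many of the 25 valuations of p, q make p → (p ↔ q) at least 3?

value 4: 15 assignments (counts)
value 3: 1 assignment (counts)
value 2: 2 assignments
value 1: 3 assignments
value 0: 4 assignments
So 16 of the 25 assignments meet the threshold.

16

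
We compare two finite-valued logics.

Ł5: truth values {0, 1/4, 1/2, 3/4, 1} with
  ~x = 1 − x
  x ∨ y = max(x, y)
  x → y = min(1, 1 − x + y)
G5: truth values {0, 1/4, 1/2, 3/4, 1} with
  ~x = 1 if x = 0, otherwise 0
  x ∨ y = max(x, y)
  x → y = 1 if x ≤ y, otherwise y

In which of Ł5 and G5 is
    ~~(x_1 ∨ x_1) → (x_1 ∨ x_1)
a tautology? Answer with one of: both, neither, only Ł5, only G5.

only Ł5

In Ł5: every assignment gives 1 — tautology.
In G5: at x_1 = 1/4 the value is 1/4 — not a tautology.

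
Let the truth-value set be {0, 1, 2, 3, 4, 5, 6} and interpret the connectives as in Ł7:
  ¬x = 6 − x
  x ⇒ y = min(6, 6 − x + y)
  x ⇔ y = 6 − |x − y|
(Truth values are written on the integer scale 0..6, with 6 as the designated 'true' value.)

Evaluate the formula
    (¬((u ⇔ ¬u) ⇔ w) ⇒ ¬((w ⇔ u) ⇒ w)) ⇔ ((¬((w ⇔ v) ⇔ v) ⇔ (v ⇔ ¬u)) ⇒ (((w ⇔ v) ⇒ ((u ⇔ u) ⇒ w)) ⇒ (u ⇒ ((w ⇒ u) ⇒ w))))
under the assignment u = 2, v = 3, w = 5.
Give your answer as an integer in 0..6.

¬u = ¬2 = 4
u ⇔ ¬u = 2 ⇔ 4 = 4
(u ⇔ ¬u) ⇔ w = 4 ⇔ 5 = 5
¬((u ⇔ ¬u) ⇔ w) = ¬5 = 1
w ⇔ u = 5 ⇔ 2 = 3
(w ⇔ u) ⇒ w = 3 ⇒ 5 = 6
¬((w ⇔ u) ⇒ w) = ¬6 = 0
¬((u ⇔ ¬u) ⇔ w) ⇒ ¬((w ⇔ u) ⇒ w) = 1 ⇒ 0 = 5
w ⇔ v = 5 ⇔ 3 = 4
(w ⇔ v) ⇔ v = 4 ⇔ 3 = 5
¬((w ⇔ v) ⇔ v) = ¬5 = 1
¬u = ¬2 = 4
v ⇔ ¬u = 3 ⇔ 4 = 5
¬((w ⇔ v) ⇔ v) ⇔ (v ⇔ ¬u) = 1 ⇔ 5 = 2
w ⇔ v = 5 ⇔ 3 = 4
u ⇔ u = 2 ⇔ 2 = 6
(u ⇔ u) ⇒ w = 6 ⇒ 5 = 5
(w ⇔ v) ⇒ ((u ⇔ u) ⇒ w) = 4 ⇒ 5 = 6
w ⇒ u = 5 ⇒ 2 = 3
(w ⇒ u) ⇒ w = 3 ⇒ 5 = 6
u ⇒ ((w ⇒ u) ⇒ w) = 2 ⇒ 6 = 6
((w ⇔ v) ⇒ ((u ⇔ u) ⇒ w)) ⇒ (u ⇒ ((w ⇒ u) ⇒ w)) = 6 ⇒ 6 = 6
(¬((w ⇔ v) ⇔ v) ⇔ (v ⇔ ¬u)) ⇒ (((w ⇔ v) ⇒ ((u ⇔ u) ⇒ w)) ⇒ (u ⇒ ((w ⇒ u) ⇒ w))) = 2 ⇒ 6 = 6
(¬((u ⇔ ¬u) ⇔ w) ⇒ ¬((w ⇔ u) ⇒ w)) ⇔ ((¬((w ⇔ v) ⇔ v) ⇔ (v ⇔ ¬u)) ⇒ (((w ⇔ v) ⇒ ((u ⇔ u) ⇒ w)) ⇒ (u ⇒ ((w ⇒ u) ⇒ w)))) = 5 ⇔ 6 = 5

5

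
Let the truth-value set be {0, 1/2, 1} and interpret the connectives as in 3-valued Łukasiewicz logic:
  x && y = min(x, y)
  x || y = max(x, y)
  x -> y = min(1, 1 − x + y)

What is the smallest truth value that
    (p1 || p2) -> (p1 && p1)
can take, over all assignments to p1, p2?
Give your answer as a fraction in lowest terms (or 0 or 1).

0

Take p1 = 0, p2 = 1:
p1 || p2 = 0 || 1 = 1
p1 && p1 = 0 && 0 = 0
(p1 || p2) -> (p1 && p1) = 1 -> 0 = 0
No assignment yields a value below 0, so this is the minimum.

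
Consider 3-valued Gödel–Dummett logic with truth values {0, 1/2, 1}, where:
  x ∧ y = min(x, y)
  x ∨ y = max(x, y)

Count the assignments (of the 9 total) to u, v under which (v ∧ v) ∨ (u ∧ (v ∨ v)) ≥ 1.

u = 0, v = 0 ↦ 0  <
u = 0, v = 1/2 ↦ 1/2  <
u = 0, v = 1 ↦ 1  ≥
u = 1/2, v = 0 ↦ 0  <
u = 1/2, v = 1/2 ↦ 1/2  <
u = 1/2, v = 1 ↦ 1  ≥
u = 1, v = 0 ↦ 0  <
u = 1, v = 1/2 ↦ 1/2  <
u = 1, v = 1 ↦ 1  ≥
So 3 of the 9 assignments meet the threshold.

3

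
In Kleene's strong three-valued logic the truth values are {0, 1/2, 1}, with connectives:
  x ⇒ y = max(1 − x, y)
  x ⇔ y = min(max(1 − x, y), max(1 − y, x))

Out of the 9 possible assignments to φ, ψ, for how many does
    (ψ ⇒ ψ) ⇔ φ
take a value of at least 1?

φ = 0, ψ = 0 ↦ 0  <
φ = 0, ψ = 1/2 ↦ 1/2  <
φ = 0, ψ = 1 ↦ 0  <
φ = 1/2, ψ = 0 ↦ 1/2  <
φ = 1/2, ψ = 1/2 ↦ 1/2  <
φ = 1/2, ψ = 1 ↦ 1/2  <
φ = 1, ψ = 0 ↦ 1  ≥
φ = 1, ψ = 1/2 ↦ 1/2  <
φ = 1, ψ = 1 ↦ 1  ≥
So 2 of the 9 assignments meet the threshold.

2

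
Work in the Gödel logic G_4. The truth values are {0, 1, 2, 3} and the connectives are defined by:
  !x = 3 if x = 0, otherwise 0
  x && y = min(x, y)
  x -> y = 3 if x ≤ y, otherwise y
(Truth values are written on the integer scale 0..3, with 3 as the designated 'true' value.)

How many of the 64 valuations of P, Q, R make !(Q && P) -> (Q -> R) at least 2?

value 3: 58 assignments (counts)
value 2: 1 assignment (counts)
value 1: 2 assignments
value 0: 3 assignments
So 59 of the 64 assignments meet the threshold.

59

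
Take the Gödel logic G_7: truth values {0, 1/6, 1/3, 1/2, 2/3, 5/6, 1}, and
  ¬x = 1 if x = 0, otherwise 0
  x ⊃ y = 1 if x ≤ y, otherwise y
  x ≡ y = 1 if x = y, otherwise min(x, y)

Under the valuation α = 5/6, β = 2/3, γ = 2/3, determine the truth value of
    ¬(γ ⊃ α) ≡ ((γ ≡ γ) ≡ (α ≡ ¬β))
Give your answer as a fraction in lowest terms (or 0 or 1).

γ ⊃ α = 2/3 ⊃ 5/6 = 1
¬(γ ⊃ α) = ¬1 = 0
γ ≡ γ = 2/3 ≡ 2/3 = 1
¬β = ¬2/3 = 0
α ≡ ¬β = 5/6 ≡ 0 = 0
(γ ≡ γ) ≡ (α ≡ ¬β) = 1 ≡ 0 = 0
¬(γ ⊃ α) ≡ ((γ ≡ γ) ≡ (α ≡ ¬β)) = 0 ≡ 0 = 1

1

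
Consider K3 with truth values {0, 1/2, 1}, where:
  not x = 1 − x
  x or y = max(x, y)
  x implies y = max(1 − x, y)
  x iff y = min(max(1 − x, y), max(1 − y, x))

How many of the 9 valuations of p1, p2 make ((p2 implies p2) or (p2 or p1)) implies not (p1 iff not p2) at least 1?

2

p1 = 0, p2 = 0 ↦ 1  ≥
p1 = 0, p2 = 1/2 ↦ 1/2  <
p1 = 0, p2 = 1 ↦ 0  <
p1 = 1/2, p2 = 0 ↦ 1/2  <
p1 = 1/2, p2 = 1/2 ↦ 1/2  <
p1 = 1/2, p2 = 1 ↦ 1/2  <
p1 = 1, p2 = 0 ↦ 0  <
p1 = 1, p2 = 1/2 ↦ 1/2  <
p1 = 1, p2 = 1 ↦ 1  ≥
So 2 of the 9 assignments meet the threshold.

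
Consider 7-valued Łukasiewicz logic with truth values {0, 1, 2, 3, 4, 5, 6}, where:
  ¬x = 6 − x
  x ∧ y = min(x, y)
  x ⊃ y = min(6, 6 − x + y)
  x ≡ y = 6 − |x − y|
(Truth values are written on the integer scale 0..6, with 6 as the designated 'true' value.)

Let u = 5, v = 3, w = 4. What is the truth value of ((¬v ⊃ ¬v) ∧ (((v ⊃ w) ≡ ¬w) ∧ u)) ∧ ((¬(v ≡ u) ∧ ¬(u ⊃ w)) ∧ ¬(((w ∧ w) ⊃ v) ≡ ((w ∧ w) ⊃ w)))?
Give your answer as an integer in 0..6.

1

¬v = ¬3 = 3
¬v = ¬3 = 3
¬v ⊃ ¬v = 3 ⊃ 3 = 6
v ⊃ w = 3 ⊃ 4 = 6
¬w = ¬4 = 2
(v ⊃ w) ≡ ¬w = 6 ≡ 2 = 2
((v ⊃ w) ≡ ¬w) ∧ u = 2 ∧ 5 = 2
(¬v ⊃ ¬v) ∧ (((v ⊃ w) ≡ ¬w) ∧ u) = 6 ∧ 2 = 2
v ≡ u = 3 ≡ 5 = 4
¬(v ≡ u) = ¬4 = 2
u ⊃ w = 5 ⊃ 4 = 5
¬(u ⊃ w) = ¬5 = 1
¬(v ≡ u) ∧ ¬(u ⊃ w) = 2 ∧ 1 = 1
w ∧ w = 4 ∧ 4 = 4
(w ∧ w) ⊃ v = 4 ⊃ 3 = 5
w ∧ w = 4 ∧ 4 = 4
(w ∧ w) ⊃ w = 4 ⊃ 4 = 6
((w ∧ w) ⊃ v) ≡ ((w ∧ w) ⊃ w) = 5 ≡ 6 = 5
¬(((w ∧ w) ⊃ v) ≡ ((w ∧ w) ⊃ w)) = ¬5 = 1
(¬(v ≡ u) ∧ ¬(u ⊃ w)) ∧ ¬(((w ∧ w) ⊃ v) ≡ ((w ∧ w) ⊃ w)) = 1 ∧ 1 = 1
((¬v ⊃ ¬v) ∧ (((v ⊃ w) ≡ ¬w) ∧ u)) ∧ ((¬(v ≡ u) ∧ ¬(u ⊃ w)) ∧ ¬(((w ∧ w) ⊃ v) ≡ ((w ∧ w) ⊃ w))) = 2 ∧ 1 = 1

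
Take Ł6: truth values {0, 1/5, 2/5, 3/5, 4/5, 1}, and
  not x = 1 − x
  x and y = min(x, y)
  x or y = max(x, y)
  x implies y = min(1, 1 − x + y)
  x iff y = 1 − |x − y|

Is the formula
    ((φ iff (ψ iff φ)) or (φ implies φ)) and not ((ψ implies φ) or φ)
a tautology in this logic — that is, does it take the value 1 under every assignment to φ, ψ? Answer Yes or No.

Counterexample: take φ = 0, ψ = 0.
ψ iff φ = 0 iff 0 = 1
φ iff (ψ iff φ) = 0 iff 1 = 0
φ implies φ = 0 implies 0 = 1
(φ iff (ψ iff φ)) or (φ implies φ) = 0 or 1 = 1
ψ implies φ = 0 implies 0 = 1
(ψ implies φ) or φ = 1 or 0 = 1
not ((ψ implies φ) or φ) = not 1 = 0
((φ iff (ψ iff φ)) or (φ implies φ)) and not ((ψ implies φ) or φ) = 1 and 0 = 0
This gives 0 ≠ 1.

No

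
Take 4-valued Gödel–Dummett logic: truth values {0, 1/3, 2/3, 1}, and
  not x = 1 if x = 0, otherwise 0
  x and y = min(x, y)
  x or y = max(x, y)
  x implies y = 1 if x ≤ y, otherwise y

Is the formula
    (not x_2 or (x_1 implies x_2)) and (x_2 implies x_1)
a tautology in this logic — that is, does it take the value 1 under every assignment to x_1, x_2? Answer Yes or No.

Counterexample: take x_1 = 0, x_2 = 1/3.
not x_2 = not 1/3 = 0
x_1 implies x_2 = 0 implies 1/3 = 1
not x_2 or (x_1 implies x_2) = 0 or 1 = 1
x_2 implies x_1 = 1/3 implies 0 = 0
(not x_2 or (x_1 implies x_2)) and (x_2 implies x_1) = 1 and 0 = 0
This gives 0 ≠ 1.

No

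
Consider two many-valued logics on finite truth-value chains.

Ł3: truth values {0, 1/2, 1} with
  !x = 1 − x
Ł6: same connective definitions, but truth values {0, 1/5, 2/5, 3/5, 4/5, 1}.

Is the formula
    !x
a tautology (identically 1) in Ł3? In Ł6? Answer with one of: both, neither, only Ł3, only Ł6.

In Ł3: at x = 1/2 the value is 1/2 — not a tautology.
In Ł6: at x = 1/5 the value is 4/5 — not a tautology.

neither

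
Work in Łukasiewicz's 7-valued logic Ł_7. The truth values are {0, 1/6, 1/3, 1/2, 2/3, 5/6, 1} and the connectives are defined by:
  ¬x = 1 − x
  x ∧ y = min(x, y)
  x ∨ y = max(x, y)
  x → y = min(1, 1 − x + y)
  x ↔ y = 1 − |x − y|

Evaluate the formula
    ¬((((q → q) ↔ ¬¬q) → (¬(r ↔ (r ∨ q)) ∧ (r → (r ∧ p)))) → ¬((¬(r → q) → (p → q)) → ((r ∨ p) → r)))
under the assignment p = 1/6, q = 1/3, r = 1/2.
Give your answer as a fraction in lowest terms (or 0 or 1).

q → q = 1/3 → 1/3 = 1
¬q = ¬1/3 = 2/3
¬¬q = ¬2/3 = 1/3
(q → q) ↔ ¬¬q = 1 ↔ 1/3 = 1/3
r ∨ q = 1/2 ∨ 1/3 = 1/2
r ↔ (r ∨ q) = 1/2 ↔ 1/2 = 1
¬(r ↔ (r ∨ q)) = ¬1 = 0
r ∧ p = 1/2 ∧ 1/6 = 1/6
r → (r ∧ p) = 1/2 → 1/6 = 2/3
¬(r ↔ (r ∨ q)) ∧ (r → (r ∧ p)) = 0 ∧ 2/3 = 0
((q → q) ↔ ¬¬q) → (¬(r ↔ (r ∨ q)) ∧ (r → (r ∧ p))) = 1/3 → 0 = 2/3
r → q = 1/2 → 1/3 = 5/6
¬(r → q) = ¬5/6 = 1/6
p → q = 1/6 → 1/3 = 1
¬(r → q) → (p → q) = 1/6 → 1 = 1
r ∨ p = 1/2 ∨ 1/6 = 1/2
(r ∨ p) → r = 1/2 → 1/2 = 1
(¬(r → q) → (p → q)) → ((r ∨ p) → r) = 1 → 1 = 1
¬((¬(r → q) → (p → q)) → ((r ∨ p) → r)) = ¬1 = 0
(((q → q) ↔ ¬¬q) → (¬(r ↔ (r ∨ q)) ∧ (r → (r ∧ p)))) → ¬((¬(r → q) → (p → q)) → ((r ∨ p) → r)) = 2/3 → 0 = 1/3
¬((((q → q) ↔ ¬¬q) → (¬(r ↔ (r ∨ q)) ∧ (r → (r ∧ p)))) → ¬((¬(r → q) → (p → q)) → ((r ∨ p) → r))) = ¬1/3 = 2/3

2/3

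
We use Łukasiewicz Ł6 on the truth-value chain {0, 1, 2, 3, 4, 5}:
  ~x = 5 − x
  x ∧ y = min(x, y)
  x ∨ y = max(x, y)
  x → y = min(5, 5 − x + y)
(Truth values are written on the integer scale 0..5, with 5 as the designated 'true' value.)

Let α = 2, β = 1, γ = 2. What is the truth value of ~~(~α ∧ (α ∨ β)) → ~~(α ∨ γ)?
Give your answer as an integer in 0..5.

~α = ~2 = 3
α ∨ β = 2 ∨ 1 = 2
~α ∧ (α ∨ β) = 3 ∧ 2 = 2
~(~α ∧ (α ∨ β)) = ~2 = 3
~~(~α ∧ (α ∨ β)) = ~3 = 2
α ∨ γ = 2 ∨ 2 = 2
~(α ∨ γ) = ~2 = 3
~~(α ∨ γ) = ~3 = 2
~~(~α ∧ (α ∨ β)) → ~~(α ∨ γ) = 2 → 2 = 5

5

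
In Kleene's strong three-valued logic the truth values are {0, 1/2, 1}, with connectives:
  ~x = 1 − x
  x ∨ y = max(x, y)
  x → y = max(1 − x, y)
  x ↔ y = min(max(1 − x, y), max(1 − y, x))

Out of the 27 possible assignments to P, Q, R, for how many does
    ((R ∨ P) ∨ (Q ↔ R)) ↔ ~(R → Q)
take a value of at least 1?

4

value 1: 4 assignments (counts)
value 1/2: 14 assignments
value 0: 9 assignments
So 4 of the 27 assignments meet the threshold.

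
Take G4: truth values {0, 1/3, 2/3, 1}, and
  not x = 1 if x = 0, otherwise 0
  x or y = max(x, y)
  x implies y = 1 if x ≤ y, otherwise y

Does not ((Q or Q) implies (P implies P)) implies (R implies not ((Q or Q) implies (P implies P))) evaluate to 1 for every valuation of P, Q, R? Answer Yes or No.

At P = 2/3, Q = 2/3, R = 1/3, for instance:
Q or Q = 2/3 or 2/3 = 2/3
P implies P = 2/3 implies 2/3 = 1
(Q or Q) implies (P implies P) = 2/3 implies 1 = 1
not ((Q or Q) implies (P implies P)) = not 1 = 0
R implies not ((Q or Q) implies (P implies P)) = 1/3 implies 0 = 0
not ((Q or Q) implies (P implies P)) implies (R implies not ((Q or Q) implies (P implies P))) = 0 implies 0 = 1
and checking the remaining 63 assignments likewise gives ≥ 1 in every case.

Yes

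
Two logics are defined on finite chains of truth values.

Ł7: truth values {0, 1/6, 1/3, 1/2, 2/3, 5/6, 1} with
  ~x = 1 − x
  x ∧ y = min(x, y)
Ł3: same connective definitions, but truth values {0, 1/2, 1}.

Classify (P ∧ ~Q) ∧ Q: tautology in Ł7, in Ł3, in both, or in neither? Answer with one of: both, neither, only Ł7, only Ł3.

neither

In Ł7: at P = 0, Q = 0 the value is 0 — not a tautology.
In Ł3: at P = 0, Q = 0 the value is 0 — not a tautology.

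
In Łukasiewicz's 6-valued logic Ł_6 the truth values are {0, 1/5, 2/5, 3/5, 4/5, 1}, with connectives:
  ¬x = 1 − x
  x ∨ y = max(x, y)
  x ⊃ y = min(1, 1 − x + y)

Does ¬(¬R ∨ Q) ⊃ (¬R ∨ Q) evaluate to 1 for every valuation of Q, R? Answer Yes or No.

No

Counterexample: take Q = 0, R = 3/5.
¬R = ¬3/5 = 2/5
¬R ∨ Q = 2/5 ∨ 0 = 2/5
¬(¬R ∨ Q) = ¬2/5 = 3/5
¬R = ¬3/5 = 2/5
¬R ∨ Q = 2/5 ∨ 0 = 2/5
¬(¬R ∨ Q) ⊃ (¬R ∨ Q) = 3/5 ⊃ 2/5 = 4/5
This gives 4/5 ≠ 1.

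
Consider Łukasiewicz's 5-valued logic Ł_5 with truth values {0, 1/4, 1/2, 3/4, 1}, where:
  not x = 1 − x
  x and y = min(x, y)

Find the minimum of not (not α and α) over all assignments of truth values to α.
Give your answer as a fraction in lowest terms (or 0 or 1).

1/2

Take α = 1/2:
not α = not 1/2 = 1/2
not α and α = 1/2 and 1/2 = 1/2
not (not α and α) = not 1/2 = 1/2
No assignment yields a value below 1/2, so this is the minimum.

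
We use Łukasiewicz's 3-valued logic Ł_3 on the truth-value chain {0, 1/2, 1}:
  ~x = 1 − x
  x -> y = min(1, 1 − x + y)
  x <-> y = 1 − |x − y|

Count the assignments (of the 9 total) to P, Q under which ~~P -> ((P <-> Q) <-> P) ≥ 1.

7

P = 0, Q = 0 ↦ 1  ≥
P = 0, Q = 1/2 ↦ 1  ≥
P = 0, Q = 1 ↦ 1  ≥
P = 1/2, Q = 0 ↦ 1  ≥
P = 1/2, Q = 1/2 ↦ 1  ≥
P = 1/2, Q = 1 ↦ 1  ≥
P = 1, Q = 0 ↦ 0  <
P = 1, Q = 1/2 ↦ 1/2  <
P = 1, Q = 1 ↦ 1  ≥
So 7 of the 9 assignments meet the threshold.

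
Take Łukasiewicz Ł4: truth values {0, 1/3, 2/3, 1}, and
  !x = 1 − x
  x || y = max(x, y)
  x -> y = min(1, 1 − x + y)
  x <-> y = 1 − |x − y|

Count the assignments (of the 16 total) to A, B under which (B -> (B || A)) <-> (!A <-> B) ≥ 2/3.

A = 0, B = 0 ↦ 0  <
A = 0, B = 1/3 ↦ 1/3  <
A = 0, B = 2/3 ↦ 2/3  ≥
A = 0, B = 1 ↦ 1  ≥
A = 1/3, B = 0 ↦ 1/3  <
A = 1/3, B = 1/3 ↦ 2/3  ≥
A = 1/3, B = 2/3 ↦ 1  ≥
A = 1/3, B = 1 ↦ 2/3  ≥
A = 2/3, B = 0 ↦ 2/3  ≥
A = 2/3, B = 1/3 ↦ 1  ≥
A = 2/3, B = 2/3 ↦ 2/3  ≥
A = 2/3, B = 1 ↦ 1/3  <
A = 1, B = 0 ↦ 1  ≥
A = 1, B = 1/3 ↦ 2/3  ≥
A = 1, B = 2/3 ↦ 1/3  <
A = 1, B = 1 ↦ 0  <
So 10 of the 16 assignments meet the threshold.

10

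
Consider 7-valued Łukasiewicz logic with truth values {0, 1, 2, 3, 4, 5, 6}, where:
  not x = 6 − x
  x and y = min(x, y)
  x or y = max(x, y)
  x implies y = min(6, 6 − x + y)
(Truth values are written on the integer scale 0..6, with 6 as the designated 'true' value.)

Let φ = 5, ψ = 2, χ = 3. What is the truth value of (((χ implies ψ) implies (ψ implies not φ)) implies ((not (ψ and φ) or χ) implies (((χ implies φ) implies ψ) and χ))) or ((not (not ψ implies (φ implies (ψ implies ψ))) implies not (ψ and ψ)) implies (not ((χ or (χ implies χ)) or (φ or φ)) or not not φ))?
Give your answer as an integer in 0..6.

5

χ implies ψ = 3 implies 2 = 5
not φ = not 5 = 1
ψ implies not φ = 2 implies 1 = 5
(χ implies ψ) implies (ψ implies not φ) = 5 implies 5 = 6
ψ and φ = 2 and 5 = 2
not (ψ and φ) = not 2 = 4
not (ψ and φ) or χ = 4 or 3 = 4
χ implies φ = 3 implies 5 = 6
(χ implies φ) implies ψ = 6 implies 2 = 2
((χ implies φ) implies ψ) and χ = 2 and 3 = 2
(not (ψ and φ) or χ) implies (((χ implies φ) implies ψ) and χ) = 4 implies 2 = 4
((χ implies ψ) implies (ψ implies not φ)) implies ((not (ψ and φ) or χ) implies (((χ implies φ) implies ψ) and χ)) = 6 implies 4 = 4
not ψ = not 2 = 4
ψ implies ψ = 2 implies 2 = 6
φ implies (ψ implies ψ) = 5 implies 6 = 6
not ψ implies (φ implies (ψ implies ψ)) = 4 implies 6 = 6
not (not ψ implies (φ implies (ψ implies ψ))) = not 6 = 0
ψ and ψ = 2 and 2 = 2
not (ψ and ψ) = not 2 = 4
not (not ψ implies (φ implies (ψ implies ψ))) implies not (ψ and ψ) = 0 implies 4 = 6
χ implies χ = 3 implies 3 = 6
χ or (χ implies χ) = 3 or 6 = 6
φ or φ = 5 or 5 = 5
(χ or (χ implies χ)) or (φ or φ) = 6 or 5 = 6
not ((χ or (χ implies χ)) or (φ or φ)) = not 6 = 0
not φ = not 5 = 1
not not φ = not 1 = 5
not ((χ or (χ implies χ)) or (φ or φ)) or not not φ = 0 or 5 = 5
(not (not ψ implies (φ implies (ψ implies ψ))) implies not (ψ and ψ)) implies (not ((χ or (χ implies χ)) or (φ or φ)) or not not φ) = 6 implies 5 = 5
(((χ implies ψ) implies (ψ implies not φ)) implies ((not (ψ and φ) or χ) implies (((χ implies φ) implies ψ) and χ))) or ((not (not ψ implies (φ implies (ψ implies ψ))) implies not (ψ and ψ)) implies (not ((χ or (χ implies χ)) or (φ or φ)) or not not φ)) = 4 or 5 = 5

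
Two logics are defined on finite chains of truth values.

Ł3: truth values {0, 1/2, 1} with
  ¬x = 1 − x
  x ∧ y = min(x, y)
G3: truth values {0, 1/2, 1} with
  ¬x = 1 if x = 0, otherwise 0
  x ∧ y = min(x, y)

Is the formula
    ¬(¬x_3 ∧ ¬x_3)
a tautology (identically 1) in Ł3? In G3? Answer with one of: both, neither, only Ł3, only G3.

neither

In Ł3: at x_3 = 0 the value is 0 — not a tautology.
In G3: at x_3 = 0 the value is 0 — not a tautology.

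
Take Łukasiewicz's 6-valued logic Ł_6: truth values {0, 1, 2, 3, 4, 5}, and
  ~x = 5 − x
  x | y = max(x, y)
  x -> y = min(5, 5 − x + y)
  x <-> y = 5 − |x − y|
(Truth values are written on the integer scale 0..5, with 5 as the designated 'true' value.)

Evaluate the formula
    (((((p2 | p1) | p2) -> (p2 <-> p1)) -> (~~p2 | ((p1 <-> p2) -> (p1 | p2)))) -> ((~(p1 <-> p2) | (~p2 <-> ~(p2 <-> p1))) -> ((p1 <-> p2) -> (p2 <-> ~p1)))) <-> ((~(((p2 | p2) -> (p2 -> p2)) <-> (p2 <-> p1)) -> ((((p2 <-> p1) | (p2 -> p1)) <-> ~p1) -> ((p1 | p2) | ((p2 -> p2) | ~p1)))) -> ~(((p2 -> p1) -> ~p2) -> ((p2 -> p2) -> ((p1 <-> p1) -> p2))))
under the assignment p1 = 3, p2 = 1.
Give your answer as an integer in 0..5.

p2 | p1 = 1 | 3 = 3
(p2 | p1) | p2 = 3 | 1 = 3
p2 <-> p1 = 1 <-> 3 = 3
((p2 | p1) | p2) -> (p2 <-> p1) = 3 -> 3 = 5
~p2 = ~1 = 4
~~p2 = ~4 = 1
p1 <-> p2 = 3 <-> 1 = 3
p1 | p2 = 3 | 1 = 3
(p1 <-> p2) -> (p1 | p2) = 3 -> 3 = 5
~~p2 | ((p1 <-> p2) -> (p1 | p2)) = 1 | 5 = 5
(((p2 | p1) | p2) -> (p2 <-> p1)) -> (~~p2 | ((p1 <-> p2) -> (p1 | p2))) = 5 -> 5 = 5
p1 <-> p2 = 3 <-> 1 = 3
~(p1 <-> p2) = ~3 = 2
~p2 = ~1 = 4
p2 <-> p1 = 1 <-> 3 = 3
~(p2 <-> p1) = ~3 = 2
~p2 <-> ~(p2 <-> p1) = 4 <-> 2 = 3
~(p1 <-> p2) | (~p2 <-> ~(p2 <-> p1)) = 2 | 3 = 3
p1 <-> p2 = 3 <-> 1 = 3
~p1 = ~3 = 2
p2 <-> ~p1 = 1 <-> 2 = 4
(p1 <-> p2) -> (p2 <-> ~p1) = 3 -> 4 = 5
(~(p1 <-> p2) | (~p2 <-> ~(p2 <-> p1))) -> ((p1 <-> p2) -> (p2 <-> ~p1)) = 3 -> 5 = 5
((((p2 | p1) | p2) -> (p2 <-> p1)) -> (~~p2 | ((p1 <-> p2) -> (p1 | p2)))) -> ((~(p1 <-> p2) | (~p2 <-> ~(p2 <-> p1))) -> ((p1 <-> p2) -> (p2 <-> ~p1))) = 5 -> 5 = 5
p2 | p2 = 1 | 1 = 1
p2 -> p2 = 1 -> 1 = 5
(p2 | p2) -> (p2 -> p2) = 1 -> 5 = 5
p2 <-> p1 = 1 <-> 3 = 3
((p2 | p2) -> (p2 -> p2)) <-> (p2 <-> p1) = 5 <-> 3 = 3
~(((p2 | p2) -> (p2 -> p2)) <-> (p2 <-> p1)) = ~3 = 2
p2 <-> p1 = 1 <-> 3 = 3
p2 -> p1 = 1 -> 3 = 5
(p2 <-> p1) | (p2 -> p1) = 3 | 5 = 5
~p1 = ~3 = 2
((p2 <-> p1) | (p2 -> p1)) <-> ~p1 = 5 <-> 2 = 2
p1 | p2 = 3 | 1 = 3
p2 -> p2 = 1 -> 1 = 5
~p1 = ~3 = 2
(p2 -> p2) | ~p1 = 5 | 2 = 5
(p1 | p2) | ((p2 -> p2) | ~p1) = 3 | 5 = 5
(((p2 <-> p1) | (p2 -> p1)) <-> ~p1) -> ((p1 | p2) | ((p2 -> p2) | ~p1)) = 2 -> 5 = 5
~(((p2 | p2) -> (p2 -> p2)) <-> (p2 <-> p1)) -> ((((p2 <-> p1) | (p2 -> p1)) <-> ~p1) -> ((p1 | p2) | ((p2 -> p2) | ~p1))) = 2 -> 5 = 5
p2 -> p1 = 1 -> 3 = 5
~p2 = ~1 = 4
(p2 -> p1) -> ~p2 = 5 -> 4 = 4
p2 -> p2 = 1 -> 1 = 5
p1 <-> p1 = 3 <-> 3 = 5
(p1 <-> p1) -> p2 = 5 -> 1 = 1
(p2 -> p2) -> ((p1 <-> p1) -> p2) = 5 -> 1 = 1
((p2 -> p1) -> ~p2) -> ((p2 -> p2) -> ((p1 <-> p1) -> p2)) = 4 -> 1 = 2
~(((p2 -> p1) -> ~p2) -> ((p2 -> p2) -> ((p1 <-> p1) -> p2))) = ~2 = 3
(~(((p2 | p2) -> (p2 -> p2)) <-> (p2 <-> p1)) -> ((((p2 <-> p1) | (p2 -> p1)) <-> ~p1) -> ((p1 | p2) | ((p2 -> p2) | ~p1)))) -> ~(((p2 -> p1) -> ~p2) -> ((p2 -> p2) -> ((p1 <-> p1) -> p2))) = 5 -> 3 = 3
(((((p2 | p1) | p2) -> (p2 <-> p1)) -> (~~p2 | ((p1 <-> p2) -> (p1 | p2)))) -> ((~(p1 <-> p2) | (~p2 <-> ~(p2 <-> p1))) -> ((p1 <-> p2) -> (p2 <-> ~p1)))) <-> ((~(((p2 | p2) -> (p2 -> p2)) <-> (p2 <-> p1)) -> ((((p2 <-> p1) | (p2 -> p1)) <-> ~p1) -> ((p1 | p2) | ((p2 -> p2) | ~p1)))) -> ~(((p2 -> p1) -> ~p2) -> ((p2 -> p2) -> ((p1 <-> p1) -> p2)))) = 5 <-> 3 = 3

3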